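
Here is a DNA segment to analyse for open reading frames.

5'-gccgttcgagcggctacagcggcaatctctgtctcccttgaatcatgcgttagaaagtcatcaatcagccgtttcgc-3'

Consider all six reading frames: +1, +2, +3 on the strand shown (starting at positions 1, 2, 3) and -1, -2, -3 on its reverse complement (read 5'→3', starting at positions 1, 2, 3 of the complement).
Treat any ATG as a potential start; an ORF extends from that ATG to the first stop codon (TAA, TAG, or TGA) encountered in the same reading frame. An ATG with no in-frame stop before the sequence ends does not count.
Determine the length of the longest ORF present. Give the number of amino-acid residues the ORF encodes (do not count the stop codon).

Reverse complement (5'→3'): GCGAAACGGCTGATTGATGACTTTCTAACGCATGATTCAAGGGAGACAGAGATTGCCGCTGTAGCCGCTCGAACGGC
Frame +1: GCC GTT CGA GCG GCT ACA GCG GCA ATC TCT GTC TCC CTT GAA TCA TGC GTT AGA AAG TCA TCA ATC AGC CGT TTC — no ATG→stop ORF.
Frame +2: CCG TTC GAG CGG CTA CAG CGG CAA TCT CTG TCT CCC TTG AAT CAT GCG TTA GAA AGT CAT CAA TCA GCC GTT TCG — no ATG→stop ORF.
Frame +3: CGT TCG AGC GGC TAC AGC GGC AAT CTC TGT CTC CCT TGA ATC ATG CGT TAG AAA GTC ATC AAT CAG CCG TTT CGC — ATG at 45, stop TAG at 51 → 9 nt.
Frame -1: GCG AAA CGG CTG ATT GAT GAC TTT CTA ACG CAT GAT TCA AGG GAG ACA GAG ATT GCC GCT GTA GCC GCT CGA ACG — no ATG→stop ORF.
Frame -2: CGA AAC GGC TGA TTG ATG ACT TTC TAA CGC ATG ATT CAA GGG AGA CAG AGA TTG CCG CTG TAG CCG CTC GAA CGG — ATG at 17, stop TAA at 26 → 12 nt; ATG at 32, stop TAG at 62 → 33 nt.
Frame -3: GAA ACG GCT GAT TGA TGA CTT TCT AAC GCA TGA TTC AAG GGA GAC AGA GAT TGC CGC TGT AGC CGC TCG AAC GGC — no ATG→stop ORF.
Longest: frame -2, positions 32–64, 33 nt = 11 codons = 10 aa. → 10 amino acids.

10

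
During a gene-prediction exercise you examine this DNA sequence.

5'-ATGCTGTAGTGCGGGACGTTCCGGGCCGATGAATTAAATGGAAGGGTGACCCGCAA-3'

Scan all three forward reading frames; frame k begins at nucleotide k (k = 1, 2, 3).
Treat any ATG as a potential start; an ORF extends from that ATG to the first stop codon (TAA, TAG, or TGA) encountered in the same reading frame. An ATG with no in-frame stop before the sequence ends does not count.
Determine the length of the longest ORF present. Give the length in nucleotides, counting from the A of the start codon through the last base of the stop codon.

12

Frame 1: ATG CTG TAG TGC GGG ACG TTC CGG GCC GAT GAA TTA AAT GGA AGG GTG ACC CGC — ATG at 1, stop TAG at 7 → 9 nt.
Frame 2: TGC TGT AGT GCG GGA CGT TCC GGG CCG ATG AAT TAA ATG GAA GGG TGA CCC GCA — ATG at 29, stop TAA at 35 → 9 nt; ATG at 38, stop TGA at 47 → 12 nt.
Frame 3: GCT GTA GTG CGG GAC GTT CCG GGC CGA TGA ATT AAA TGG AAG GGT GAC CCG CAA — no ATG→stop ORF.
Longest: frame 2, positions 38–49, 12 nt = 4 codons = 3 aa. → 12 nucleotides.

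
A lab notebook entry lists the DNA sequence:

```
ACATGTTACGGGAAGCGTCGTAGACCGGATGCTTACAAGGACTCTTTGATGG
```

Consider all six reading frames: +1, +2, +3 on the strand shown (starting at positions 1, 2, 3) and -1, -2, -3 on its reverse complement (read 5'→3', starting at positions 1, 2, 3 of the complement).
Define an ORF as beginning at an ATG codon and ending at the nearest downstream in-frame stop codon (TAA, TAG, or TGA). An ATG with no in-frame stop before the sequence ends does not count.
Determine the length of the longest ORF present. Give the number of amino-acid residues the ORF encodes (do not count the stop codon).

Reverse complement (5'→3'): CCATCAAAGAGTCCTTGTAAGCATCCGGTCTACGACGCTTCCCGTAACATGT
Frame +1: ACA TGT TAC GGG AAG CGT CGT AGA CCG GAT GCT TAC AAG GAC TCT TTG ATG — no ATG→stop ORF.
Frame +2: CAT GTT ACG GGA AGC GTC GTA GAC CGG ATG CTT ACA AGG ACT CTT TGA TGG — ATG at 29, stop TGA at 47 → 21 nt.
Frame +3: ATG TTA CGG GAA GCG TCG TAG ACC GGA TGC TTA CAA GGA CTC TTT GAT — ATG at 3, stop TAG at 21 → 21 nt.
Frame -1: CCA TCA AAG AGT CCT TGT AAG CAT CCG GTC TAC GAC GCT TCC CGT AAC ATG — no ATG→stop ORF.
Frame -2: CAT CAA AGA GTC CTT GTA AGC ATC CGG TCT ACG ACG CTT CCC GTA ACA TGT — no ATG→stop ORF.
Frame -3: ATC AAA GAG TCC TTG TAA GCA TCC GGT CTA CGA CGC TTC CCG TAA CAT — no ATG→stop ORF.
Longest: frame +2, positions 29–49, 21 nt = 7 codons = 6 aa. → 6 amino acids.

6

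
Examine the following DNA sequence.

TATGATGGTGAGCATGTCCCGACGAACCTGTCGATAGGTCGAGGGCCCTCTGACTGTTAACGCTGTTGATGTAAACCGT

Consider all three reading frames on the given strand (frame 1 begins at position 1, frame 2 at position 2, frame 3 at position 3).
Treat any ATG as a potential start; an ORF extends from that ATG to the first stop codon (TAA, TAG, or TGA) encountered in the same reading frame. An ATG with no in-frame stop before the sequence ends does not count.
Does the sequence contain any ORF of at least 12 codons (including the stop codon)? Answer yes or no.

yes

Frame 1: TAT GAT GGT GAG CAT GTC CCG ACG AAC CTG TCG ATA GGT CGA GGG CCC TCT GAC TGT TAA CGC TGT TGA TGT AAA CCG — no ATG→stop ORF.
Frame 2: ATG ATG GTG AGC ATG TCC CGA CGA ACC TGT CGA TAG GTC GAG GGC CCT CTG ACT GTT AAC GCT GTT GAT GTA AAC CGT — ATG at 2, stop TAG at 35 → 36 nt; ATG at 5, stop TAG at 35 → 33 nt; ATG at 14, stop TAG at 35 → 24 nt.
Frame 3: TGA TGG TGA GCA TGT CCC GAC GAA CCT GTC GAT AGG TCG AGG GCC CTC TGA CTG TTA ACG CTG TTG ATG TAA ACC — ATG at 69, stop TAA at 72 → 6 nt.
Frame 2 has an ORF of 12 codons (positions 2–37) ≥ 12, so yes.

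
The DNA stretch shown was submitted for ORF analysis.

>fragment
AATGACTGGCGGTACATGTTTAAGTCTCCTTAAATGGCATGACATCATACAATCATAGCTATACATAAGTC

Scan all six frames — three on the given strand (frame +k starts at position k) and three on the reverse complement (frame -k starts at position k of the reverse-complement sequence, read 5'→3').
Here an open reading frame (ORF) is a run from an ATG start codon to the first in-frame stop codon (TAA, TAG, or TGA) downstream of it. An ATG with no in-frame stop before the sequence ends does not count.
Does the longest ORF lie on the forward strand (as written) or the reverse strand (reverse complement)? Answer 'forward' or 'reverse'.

forward

Reverse complement (5'→3'): GACTTATGTATAGCTATGATTGTATGATGTCATGCCATTTAAGGAGACTTAAACATGTACCGCCAGTCATT
Frame +1: AAT GAC TGG CGG TAC ATG TTT AAG TCT CCT TAA ATG GCA TGA CAT CAT ACA ATC ATA GCT ATA CAT AAG — ATG at 16, stop TAA at 31 → 18 nt; ATG at 34, stop TGA at 40 → 9 nt.
Frame +2: ATG ACT GGC GGT ACA TGT TTA AGT CTC CTT AAA TGG CAT GAC ATC ATA CAA TCA TAG CTA TAC ATA AGT — ATG at 2, stop TAG at 56 → 57 nt.
Frame +3: TGA CTG GCG GTA CAT GTT TAA GTC TCC TTA AAT GGC ATG ACA TCA TAC AAT CAT AGC TAT ACA TAA GTC — ATG at 39, stop TAA at 66 → 30 nt.
Frame -1: GAC TTA TGT ATA GCT ATG ATT GTA TGA TGT CAT GCC ATT TAA GGA GAC TTA AAC ATG TAC CGC CAG TCA — ATG at 16, stop TGA at 25 → 12 nt.
Frame -2: ACT TAT GTA TAG CTA TGA TTG TAT GAT GTC ATG CCA TTT AAG GAG ACT TAA ACA TGT ACC GCC AGT CAT — ATG at 32, stop TAA at 50 → 21 nt.
Frame -3: CTT ATG TAT AGC TAT GAT TGT ATG ATG TCA TGC CAT TTA AGG AGA CTT AAA CAT GTA CCG CCA GTC ATT — no ATG→stop ORF.
Forward-strand max 57 nt; reverse-strand max 21 nt. The forward strand has the longer ORF.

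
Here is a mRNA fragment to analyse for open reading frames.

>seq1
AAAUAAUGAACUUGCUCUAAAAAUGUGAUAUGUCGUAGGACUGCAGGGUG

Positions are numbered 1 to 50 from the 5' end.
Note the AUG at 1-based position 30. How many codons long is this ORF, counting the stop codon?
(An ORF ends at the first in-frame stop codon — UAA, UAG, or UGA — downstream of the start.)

3

Codons from position 30: AUG (30–32), UCG (33–35), UAG (36–38).
UAG is the first in-frame stop; that's 3 codons including the stop.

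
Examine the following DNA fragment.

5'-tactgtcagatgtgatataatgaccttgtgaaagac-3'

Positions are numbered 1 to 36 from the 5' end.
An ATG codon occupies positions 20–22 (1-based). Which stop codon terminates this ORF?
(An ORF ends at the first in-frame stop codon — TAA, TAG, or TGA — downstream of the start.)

Codons from position 20: ATG (20–22), ACC (23–25), TTG (26–28), TGA (29–31).
The first in-frame stop codon is TGA.

TGA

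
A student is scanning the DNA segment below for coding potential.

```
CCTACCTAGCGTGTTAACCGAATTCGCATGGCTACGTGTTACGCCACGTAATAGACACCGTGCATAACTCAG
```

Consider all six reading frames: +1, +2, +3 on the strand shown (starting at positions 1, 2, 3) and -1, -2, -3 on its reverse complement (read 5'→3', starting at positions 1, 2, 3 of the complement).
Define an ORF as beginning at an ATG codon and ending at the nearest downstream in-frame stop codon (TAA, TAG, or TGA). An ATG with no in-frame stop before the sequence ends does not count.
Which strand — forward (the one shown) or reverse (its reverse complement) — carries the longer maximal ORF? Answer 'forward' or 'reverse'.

reverse

Reverse complement (5'→3'): CTGAGTTATGCACGGTGTCTATTACGTGGCGTAACACGTAGCCATGCGAATTCGGTTAACACGCTAGGTAGG
Frame +1: CCT ACC TAG CGT GTT AAC CGA ATT CGC ATG GCT ACG TGT TAC GCC ACG TAA TAG ACA CCG TGC ATA ACT CAG — ATG at 28, stop TAA at 49 → 24 nt.
Frame +2: CTA CCT AGC GTG TTA ACC GAA TTC GCA TGG CTA CGT GTT ACG CCA CGT AAT AGA CAC CGT GCA TAA CTC — no ATG→stop ORF.
Frame +3: TAC CTA GCG TGT TAA CCG AAT TCG CAT GGC TAC GTG TTA CGC CAC GTA ATA GAC ACC GTG CAT AAC TCA — no ATG→stop ORF.
Frame -1: CTG AGT TAT GCA CGG TGT CTA TTA CGT GGC GTA ACA CGT AGC CAT GCG AAT TCG GTT AAC ACG CTA GGT AGG — no ATG→stop ORF.
Frame -2: TGA GTT ATG CAC GGT GTC TAT TAC GTG GCG TAA CAC GTA GCC ATG CGA ATT CGG TTA ACA CGC TAG GTA — ATG at 8, stop TAA at 32 → 27 nt; ATG at 44, stop TAG at 65 → 24 nt.
Frame -3: GAG TTA TGC ACG GTG TCT ATT ACG TGG CGT AAC ACG TAG CCA TGC GAA TTC GGT TAA CAC GCT AGG TAG — no ATG→stop ORF.
Forward-strand max 24 nt; reverse-strand max 27 nt. The reverse strand has the longer ORF.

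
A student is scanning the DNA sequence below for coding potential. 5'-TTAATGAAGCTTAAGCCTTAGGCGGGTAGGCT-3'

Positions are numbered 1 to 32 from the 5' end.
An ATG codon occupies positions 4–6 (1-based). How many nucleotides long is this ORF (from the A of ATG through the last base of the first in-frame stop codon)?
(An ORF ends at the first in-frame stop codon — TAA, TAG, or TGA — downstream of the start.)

Codons from position 4: ATG (4–6), AAG (7–9), CTT (10–12), AAG (13–15), CCT (16–18), TAG (19–21).
TAG is the first in-frame stop; ORF spans 4–21, 18 nucleotides.

18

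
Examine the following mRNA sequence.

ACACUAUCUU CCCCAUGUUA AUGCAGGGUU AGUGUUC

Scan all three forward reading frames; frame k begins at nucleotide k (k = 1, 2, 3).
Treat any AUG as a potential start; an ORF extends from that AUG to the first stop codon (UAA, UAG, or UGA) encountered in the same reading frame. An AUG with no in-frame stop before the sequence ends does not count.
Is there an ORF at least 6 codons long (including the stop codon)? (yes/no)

yes

Frame 1: ACA CUA UCU UCC CCA UGU UAA UGC AGG GUU AGU GUU — no AUG→stop ORF.
Frame 2: CAC UAU CUU CCC CAU GUU AAU GCA GGG UUA GUG UUC — no AUG→stop ORF.
Frame 3: ACU AUC UUC CCC AUG UUA AUG CAG GGU UAG UGU — AUG at 15, stop UAG at 30 → 18 nt; AUG at 21, stop UAG at 30 → 12 nt.
Frame 3 has an ORF of 6 codons (positions 15–32) ≥ 6, so yes.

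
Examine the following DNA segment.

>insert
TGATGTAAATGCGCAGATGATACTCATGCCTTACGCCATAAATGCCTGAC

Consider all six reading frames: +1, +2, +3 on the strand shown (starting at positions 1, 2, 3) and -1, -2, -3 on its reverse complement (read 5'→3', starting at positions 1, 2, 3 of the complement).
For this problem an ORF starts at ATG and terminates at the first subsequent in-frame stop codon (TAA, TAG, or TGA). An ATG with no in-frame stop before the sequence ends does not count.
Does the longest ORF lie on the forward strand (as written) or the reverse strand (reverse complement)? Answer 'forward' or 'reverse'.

forward

Reverse complement (5'→3'): GTCAGGCATTTATGGCGTAAGGCATGAGTATCATCTGCGCATTTACATCA
Frame +1: TGA TGT AAA TGC GCA GAT GAT ACT CAT GCC TTA CGC CAT AAA TGC CTG — no ATG→stop ORF.
Frame +2: GAT GTA AAT GCG CAG ATG ATA CTC ATG CCT TAC GCC ATA AAT GCC TGA — ATG at 17, stop TGA at 47 → 33 nt; ATG at 26, stop TGA at 47 → 24 nt.
Frame +3: ATG TAA ATG CGC AGA TGA TAC TCA TGC CTT ACG CCA TAA ATG CCT GAC — ATG at 3, stop TAA at 6 → 6 nt; ATG at 9, stop TGA at 18 → 12 nt.
Frame -1: GTC AGG CAT TTA TGG CGT AAG GCA TGA GTA TCA TCT GCG CAT TTA CAT — no ATG→stop ORF.
Frame -2: TCA GGC ATT TAT GGC GTA AGG CAT GAG TAT CAT CTG CGC ATT TAC ATC — no ATG→stop ORF.
Frame -3: CAG GCA TTT ATG GCG TAA GGC ATG AGT ATC ATC TGC GCA TTT ACA TCA — ATG at 12, stop TAA at 18 → 9 nt.
Forward-strand max 33 nt; reverse-strand max 9 nt. The forward strand has the longer ORF.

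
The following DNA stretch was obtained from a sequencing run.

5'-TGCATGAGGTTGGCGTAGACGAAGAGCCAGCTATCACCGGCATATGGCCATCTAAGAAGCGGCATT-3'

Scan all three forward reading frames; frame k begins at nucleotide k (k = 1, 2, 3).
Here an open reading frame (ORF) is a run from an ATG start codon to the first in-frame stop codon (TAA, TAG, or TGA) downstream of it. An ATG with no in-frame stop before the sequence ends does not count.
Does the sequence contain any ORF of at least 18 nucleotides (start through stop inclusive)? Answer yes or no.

no

Frame 1: TGC ATG AGG TTG GCG TAG ACG AAG AGC CAG CTA TCA CCG GCA TAT GGC CAT CTA AGA AGC GGC ATT — ATG at 4, stop TAG at 16 → 15 nt.
Frame 2: GCA TGA GGT TGG CGT AGA CGA AGA GCC AGC TAT CAC CGG CAT ATG GCC ATC TAA GAA GCG GCA — ATG at 44, stop TAA at 53 → 12 nt.
Frame 3: CAT GAG GTT GGC GTA GAC GAA GAG CCA GCT ATC ACC GGC ATA TGG CCA TCT AAG AAG CGG CAT — no ATG→stop ORF.
Largest ORF found is 15 nucleotides < 18, so no.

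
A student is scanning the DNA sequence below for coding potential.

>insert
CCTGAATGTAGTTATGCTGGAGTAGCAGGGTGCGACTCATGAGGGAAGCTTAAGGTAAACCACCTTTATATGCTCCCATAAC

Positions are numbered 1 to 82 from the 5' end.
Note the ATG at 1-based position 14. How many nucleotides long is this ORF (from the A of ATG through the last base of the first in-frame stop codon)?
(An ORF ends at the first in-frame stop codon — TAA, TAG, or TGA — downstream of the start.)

Codons from position 14: ATG (14–16), CTG (17–19), GAG (20–22), TAG (23–25).
TAG is the first in-frame stop; ORF spans 14–25, 12 nucleotides.

12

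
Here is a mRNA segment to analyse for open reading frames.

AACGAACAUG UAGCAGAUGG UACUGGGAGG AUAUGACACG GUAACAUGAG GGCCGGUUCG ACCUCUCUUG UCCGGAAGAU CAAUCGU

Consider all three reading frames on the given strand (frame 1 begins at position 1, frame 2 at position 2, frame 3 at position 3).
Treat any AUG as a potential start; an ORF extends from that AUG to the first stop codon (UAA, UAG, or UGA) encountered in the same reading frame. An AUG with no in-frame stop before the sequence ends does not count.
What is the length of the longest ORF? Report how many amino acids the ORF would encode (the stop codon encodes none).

10

Frame 1: AAC GAA CAU GUA GCA GAU GGU ACU GGG AGG AUA UGA CAC GGU AAC AUG AGG GCC GGU UCG ACC UCU CUU GUC CGG AAG AUC AAU CGU — no AUG→stop ORF.
Frame 2: ACG AAC AUG UAG CAG AUG GUA CUG GGA GGA UAU GAC ACG GUA ACA UGA GGG CCG GUU CGA CCU CUC UUG UCC GGA AGA UCA AUC — AUG at 8, stop UAG at 11 → 6 nt; AUG at 17, stop UGA at 47 → 33 nt.
Frame 3: CGA ACA UGU AGC AGA UGG UAC UGG GAG GAU AUG ACA CGG UAA CAU GAG GGC CGG UUC GAC CUC UCU UGU CCG GAA GAU CAA UCG — AUG at 33, stop UAA at 42 → 12 nt.
Longest: frame 2, positions 17–49, 33 nt = 11 codons = 10 aa. → 10 amino acids.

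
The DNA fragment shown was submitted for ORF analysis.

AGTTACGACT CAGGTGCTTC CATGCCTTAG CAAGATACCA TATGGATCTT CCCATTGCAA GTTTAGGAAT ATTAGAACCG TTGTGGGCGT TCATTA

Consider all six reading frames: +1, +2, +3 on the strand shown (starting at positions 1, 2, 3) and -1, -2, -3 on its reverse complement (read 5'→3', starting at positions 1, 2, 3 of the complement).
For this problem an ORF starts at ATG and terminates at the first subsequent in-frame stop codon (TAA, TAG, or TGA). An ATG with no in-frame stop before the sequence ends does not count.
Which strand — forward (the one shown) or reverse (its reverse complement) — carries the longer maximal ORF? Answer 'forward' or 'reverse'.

reverse

Reverse complement (5'→3'): TAATGAACGCCCACAACGGTTCTAATATTCCTAAACTTGCAATGGGAAGATCCATATGGTATCTTGCTAAGGCATGGAAGCACCTGAGTCGTAACT
Frame +1: AGT TAC GAC TCA GGT GCT TCC ATG CCT TAG CAA GAT ACC ATA TGG ATC TTC CCA TTG CAA GTT TAG GAA TAT TAG AAC CGT TGT GGG CGT TCA TTA — ATG at 22, stop TAG at 28 → 9 nt.
Frame +2: GTT ACG ACT CAG GTG CTT CCA TGC CTT AGC AAG ATA CCA TAT GGA TCT TCC CAT TGC AAG TTT AGG AAT ATT AGA ACC GTT GTG GGC GTT CAT — no ATG→stop ORF.
Frame +3: TTA CGA CTC AGG TGC TTC CAT GCC TTA GCA AGA TAC CAT ATG GAT CTT CCC ATT GCA AGT TTA GGA ATA TTA GAA CCG TTG TGG GCG TTC ATT — no ATG→stop ORF.
Frame -1: TAA TGA ACG CCC ACA ACG GTT CTA ATA TTC CTA AAC TTG CAA TGG GAA GAT CCA TAT GGT ATC TTG CTA AGG CAT GGA AGC ACC TGA GTC GTA ACT — no ATG→stop ORF.
Frame -2: AAT GAA CGC CCA CAA CGG TTC TAA TAT TCC TAA ACT TGC AAT GGG AAG ATC CAT ATG GTA TCT TGC TAA GGC ATG GAA GCA CCT GAG TCG TAA — ATG at 56, stop TAA at 68 → 15 nt; ATG at 74, stop TAA at 92 → 21 nt.
Frame -3: ATG AAC GCC CAC AAC GGT TCT AAT ATT CCT AAA CTT GCA ATG GGA AGA TCC ATA TGG TAT CTT GCT AAG GCA TGG AAG CAC CTG AGT CGT AAC — no ATG→stop ORF.
Forward-strand max 9 nt; reverse-strand max 21 nt. The reverse strand has the longer ORF.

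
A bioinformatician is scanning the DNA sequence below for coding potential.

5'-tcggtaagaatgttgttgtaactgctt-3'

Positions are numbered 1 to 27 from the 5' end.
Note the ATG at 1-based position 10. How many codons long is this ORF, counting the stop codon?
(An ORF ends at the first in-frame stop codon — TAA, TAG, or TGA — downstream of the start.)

Codons from position 10: ATG (10–12), TTG (13–15), TTG (16–18), TAA (19–21).
TAA is the first in-frame stop; that's 4 codons including the stop.

4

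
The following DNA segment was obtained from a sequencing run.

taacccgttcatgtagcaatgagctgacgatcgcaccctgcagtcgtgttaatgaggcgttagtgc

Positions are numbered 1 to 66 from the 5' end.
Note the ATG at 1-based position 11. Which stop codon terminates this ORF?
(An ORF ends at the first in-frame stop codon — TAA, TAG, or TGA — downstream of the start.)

TAG

Codons from position 11: ATG (11–13), TAG (14–16).
The first in-frame stop codon is TAG.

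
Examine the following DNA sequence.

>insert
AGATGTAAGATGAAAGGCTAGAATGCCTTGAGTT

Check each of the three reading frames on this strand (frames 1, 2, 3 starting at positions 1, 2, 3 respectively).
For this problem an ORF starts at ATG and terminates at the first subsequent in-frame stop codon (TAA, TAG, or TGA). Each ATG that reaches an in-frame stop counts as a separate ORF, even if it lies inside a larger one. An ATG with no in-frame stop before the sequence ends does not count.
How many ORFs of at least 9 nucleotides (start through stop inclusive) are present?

Frame 1: AGA TGT AAG ATG AAA GGC TAG AAT GCC TTG AGT — ATG at 10, stop TAG at 19 → 12 nt.
Frame 2: GAT GTA AGA TGA AAG GCT AGA ATG CCT TGA GTT — ATG at 23, stop TGA at 29 → 9 nt.
Frame 3: ATG TAA GAT GAA AGG CTA GAA TGC CTT GAG — ATG at 3, stop TAA at 6 → 6 nt.
ORFs ≥ 9 nucleotides: frame 1 10–21 (12 nucleotides), frame 2 23–31 (9 nucleotides). Count = 2.

2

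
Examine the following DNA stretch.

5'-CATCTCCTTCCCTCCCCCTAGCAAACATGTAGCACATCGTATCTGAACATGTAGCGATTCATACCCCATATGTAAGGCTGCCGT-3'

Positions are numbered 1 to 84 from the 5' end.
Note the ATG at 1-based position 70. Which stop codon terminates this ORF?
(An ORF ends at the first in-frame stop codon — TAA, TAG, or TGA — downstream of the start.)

TAA

Codons from position 70: ATG (70–72), TAA (73–75).
The first in-frame stop codon is TAA.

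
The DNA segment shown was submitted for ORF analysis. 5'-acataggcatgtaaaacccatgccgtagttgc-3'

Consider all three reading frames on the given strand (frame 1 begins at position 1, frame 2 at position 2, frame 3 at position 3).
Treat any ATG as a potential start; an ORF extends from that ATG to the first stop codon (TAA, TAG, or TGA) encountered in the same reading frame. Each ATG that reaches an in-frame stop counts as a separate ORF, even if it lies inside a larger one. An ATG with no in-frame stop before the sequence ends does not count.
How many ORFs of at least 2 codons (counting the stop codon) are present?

Frame 1: ACA TAG GCA TGT AAA ACC CAT GCC GTA GTT — no ATG→stop ORF.
Frame 2: CAT AGG CAT GTA AAA CCC ATG CCG TAG TTG — ATG at 20, stop TAG at 26 → 9 nt.
Frame 3: ATA GGC ATG TAA AAC CCA TGC CGT AGT TGC — ATG at 9, stop TAA at 12 → 6 nt.
ORFs ≥ 2 codons: frame 2 20–28 (3 codons), frame 3 9–14 (2 codons). Count = 2.

2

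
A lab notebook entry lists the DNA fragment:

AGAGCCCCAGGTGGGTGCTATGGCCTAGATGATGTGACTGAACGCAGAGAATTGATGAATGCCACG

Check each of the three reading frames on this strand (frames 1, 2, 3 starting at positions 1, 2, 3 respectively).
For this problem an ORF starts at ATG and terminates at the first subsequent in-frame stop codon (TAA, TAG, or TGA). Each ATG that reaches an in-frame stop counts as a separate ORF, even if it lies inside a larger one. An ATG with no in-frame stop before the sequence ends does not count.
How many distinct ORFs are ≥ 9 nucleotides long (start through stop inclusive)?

Frame 1: AGA GCC CCA GGT GGG TGC TAT GGC CTA GAT GAT GTG ACT GAA CGC AGA GAA TTG ATG AAT GCC ACG — no ATG→stop ORF.
Frame 2: GAG CCC CAG GTG GGT GCT ATG GCC TAG ATG ATG TGA CTG AAC GCA GAG AAT TGA TGA ATG CCA — ATG at 20, stop TAG at 26 → 9 nt; ATG at 29, stop TGA at 35 → 9 nt; ATG at 32, stop TGA at 35 → 6 nt.
Frame 3: AGC CCC AGG TGG GTG CTA TGG CCT AGA TGA TGT GAC TGA ACG CAG AGA ATT GAT GAA TGC CAC — no ATG→stop ORF.
ORFs ≥ 9 nucleotides: frame 2 20–28 (9 nucleotides), frame 2 29–37 (9 nucleotides). Count = 2.

2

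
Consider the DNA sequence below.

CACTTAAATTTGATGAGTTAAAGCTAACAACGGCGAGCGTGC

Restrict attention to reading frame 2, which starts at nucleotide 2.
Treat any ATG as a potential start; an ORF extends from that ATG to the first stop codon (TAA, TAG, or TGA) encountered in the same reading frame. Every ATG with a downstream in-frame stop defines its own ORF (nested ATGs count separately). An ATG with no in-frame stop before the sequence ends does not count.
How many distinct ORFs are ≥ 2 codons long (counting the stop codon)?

0

Frame 2: ACT TAA ATT TGA TGA GTT AAA GCT AAC AAC GGC GAG CGT — no ATG→stop ORF.
No ORF reaches 2 codons. Count = 0.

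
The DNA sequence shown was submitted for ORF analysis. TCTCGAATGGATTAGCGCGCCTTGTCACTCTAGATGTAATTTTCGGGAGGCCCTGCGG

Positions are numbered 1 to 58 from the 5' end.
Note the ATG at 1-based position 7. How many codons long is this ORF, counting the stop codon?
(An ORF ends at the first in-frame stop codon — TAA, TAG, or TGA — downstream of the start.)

3

Codons from position 7: ATG (7–9), GAT (10–12), TAG (13–15).
TAG is the first in-frame stop; that's 3 codons including the stop.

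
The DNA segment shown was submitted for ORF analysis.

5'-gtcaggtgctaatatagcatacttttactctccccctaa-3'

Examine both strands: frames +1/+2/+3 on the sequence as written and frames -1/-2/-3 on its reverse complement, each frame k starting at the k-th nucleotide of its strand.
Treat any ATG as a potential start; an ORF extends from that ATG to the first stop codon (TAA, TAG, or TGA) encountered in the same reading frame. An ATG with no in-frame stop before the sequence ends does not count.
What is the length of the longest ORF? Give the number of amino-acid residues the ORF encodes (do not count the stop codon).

Reverse complement (5'→3'): TTAGGGGGAGAGTAAAAGTATGCTATATTAGCACCTGAC
Frame +1: GTC AGG TGC TAA TAT AGC ATA CTT TTA CTC TCC CCC TAA — no ATG→stop ORF.
Frame +2: TCA GGT GCT AAT ATA GCA TAC TTT TAC TCT CCC CCT — no ATG→stop ORF.
Frame +3: CAG GTG CTA ATA TAG CAT ACT TTT ACT CTC CCC CTA — no ATG→stop ORF.
Frame -1: TTA GGG GGA GAG TAA AAG TAT GCT ATA TTA GCA CCT GAC — no ATG→stop ORF.
Frame -2: TAG GGG GAG AGT AAA AGT ATG CTA TAT TAG CAC CTG — ATG at 20, stop TAG at 29 → 12 nt.
Frame -3: AGG GGG AGA GTA AAA GTA TGC TAT ATT AGC ACC TGA — no ATG→stop ORF.
Longest: frame -2, positions 20–31, 12 nt = 4 codons = 3 aa. → 3 amino acids.

3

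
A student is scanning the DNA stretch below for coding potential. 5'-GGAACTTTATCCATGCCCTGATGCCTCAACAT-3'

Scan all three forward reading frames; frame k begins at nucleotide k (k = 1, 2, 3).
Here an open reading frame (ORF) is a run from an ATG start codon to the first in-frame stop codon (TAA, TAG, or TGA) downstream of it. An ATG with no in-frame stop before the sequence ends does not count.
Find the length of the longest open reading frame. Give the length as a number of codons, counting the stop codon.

3

Frame 1: GGA ACT TTA TCC ATG CCC TGA TGC CTC AAC — ATG at 13, stop TGA at 19 → 9 nt.
Frame 2: GAA CTT TAT CCA TGC CCT GAT GCC TCA ACA — no ATG→stop ORF.
Frame 3: AAC TTT ATC CAT GCC CTG ATG CCT CAA CAT — no ATG→stop ORF.
Longest: frame 1, positions 13–21, 9 nt = 3 codons = 2 aa. → 3 codons.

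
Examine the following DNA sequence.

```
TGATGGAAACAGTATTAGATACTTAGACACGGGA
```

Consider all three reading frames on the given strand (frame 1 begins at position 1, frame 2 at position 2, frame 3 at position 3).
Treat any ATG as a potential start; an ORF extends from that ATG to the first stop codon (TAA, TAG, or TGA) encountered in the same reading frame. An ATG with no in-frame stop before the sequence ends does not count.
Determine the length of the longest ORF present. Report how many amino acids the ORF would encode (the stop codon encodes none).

7

Frame 1: TGA TGG AAA CAG TAT TAG ATA CTT AGA CAC GGG — no ATG→stop ORF.
Frame 2: GAT GGA AAC AGT ATT AGA TAC TTA GAC ACG GGA — no ATG→stop ORF.
Frame 3: ATG GAA ACA GTA TTA GAT ACT TAG ACA CGG — ATG at 3, stop TAG at 24 → 24 nt.
Longest: frame 3, positions 3–26, 24 nt = 8 codons = 7 aa. → 7 amino acids.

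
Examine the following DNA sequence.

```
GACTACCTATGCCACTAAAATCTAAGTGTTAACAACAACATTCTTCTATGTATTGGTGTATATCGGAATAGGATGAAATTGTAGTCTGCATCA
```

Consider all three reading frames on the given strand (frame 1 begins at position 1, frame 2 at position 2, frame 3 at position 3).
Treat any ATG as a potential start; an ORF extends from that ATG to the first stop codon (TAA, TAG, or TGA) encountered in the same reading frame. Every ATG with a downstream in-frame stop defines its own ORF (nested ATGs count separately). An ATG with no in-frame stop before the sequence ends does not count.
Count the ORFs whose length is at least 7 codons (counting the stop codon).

Frame 1: GAC TAC CTA TGC CAC TAA AAT CTA AGT GTT AAC AAC AAC ATT CTT CTA TGT ATT GGT GTA TAT CGG AAT AGG ATG AAA TTG TAG TCT GCA TCA — ATG at 73, stop TAG at 82 → 12 nt.
Frame 2: ACT ACC TAT GCC ACT AAA ATC TAA GTG TTA ACA ACA ACA TTC TTC TAT GTA TTG GTG TAT ATC GGA ATA GGA TGA AAT TGT AGT CTG CAT — no ATG→stop ORF.
Frame 3: CTA CCT ATG CCA CTA AAA TCT AAG TGT TAA CAA CAA CAT TCT TCT ATG TAT TGG TGT ATA TCG GAA TAG GAT GAA ATT GTA GTC TGC ATC — ATG at 9, stop TAA at 30 → 24 nt; ATG at 48, stop TAG at 69 → 24 nt.
ORFs ≥ 7 codons: frame 3 9–32 (8 codons), frame 3 48–71 (8 codons). Count = 2.

2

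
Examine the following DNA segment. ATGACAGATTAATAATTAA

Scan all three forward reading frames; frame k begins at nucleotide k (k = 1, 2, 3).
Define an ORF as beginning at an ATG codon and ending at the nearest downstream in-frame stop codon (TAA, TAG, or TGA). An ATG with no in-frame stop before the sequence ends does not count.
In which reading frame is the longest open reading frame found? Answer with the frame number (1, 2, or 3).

1

Frame 1: ATG ACA GAT TAA TAA TTA — ATG at 1, stop TAA at 10 → 12 nt.
Frame 2: TGA CAG ATT AAT AAT TAA — no ATG→stop ORF.
Frame 3: GAC AGA TTA ATA ATT — no ATG→stop ORF.
Longest ORF is 12 nt in frame 1 (positions 1–12).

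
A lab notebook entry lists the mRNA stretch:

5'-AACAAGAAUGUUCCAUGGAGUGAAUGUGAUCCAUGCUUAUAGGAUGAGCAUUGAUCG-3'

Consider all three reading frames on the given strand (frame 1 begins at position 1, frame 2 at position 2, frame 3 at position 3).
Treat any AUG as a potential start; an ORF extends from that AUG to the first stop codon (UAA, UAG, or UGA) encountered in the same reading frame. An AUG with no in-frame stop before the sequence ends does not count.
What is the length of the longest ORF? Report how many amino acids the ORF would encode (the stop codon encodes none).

Frame 1: AAC AAG AAU GUU CCA UGG AGU GAA UGU GAU CCA UGC UUA UAG GAU GAG CAU UGA UCG — no AUG→stop ORF.
Frame 2: ACA AGA AUG UUC CAU GGA GUG AAU GUG AUC CAU GCU UAU AGG AUG AGC AUU GAU — no AUG→stop ORF.
Frame 3: CAA GAA UGU UCC AUG GAG UGA AUG UGA UCC AUG CUU AUA GGA UGA GCA UUG AUC — AUG at 15, stop UGA at 21 → 9 nt; AUG at 24, stop UGA at 27 → 6 nt; AUG at 33, stop UGA at 45 → 15 nt.
Longest: frame 3, positions 33–47, 15 nt = 5 codons = 4 aa. → 4 amino acids.

4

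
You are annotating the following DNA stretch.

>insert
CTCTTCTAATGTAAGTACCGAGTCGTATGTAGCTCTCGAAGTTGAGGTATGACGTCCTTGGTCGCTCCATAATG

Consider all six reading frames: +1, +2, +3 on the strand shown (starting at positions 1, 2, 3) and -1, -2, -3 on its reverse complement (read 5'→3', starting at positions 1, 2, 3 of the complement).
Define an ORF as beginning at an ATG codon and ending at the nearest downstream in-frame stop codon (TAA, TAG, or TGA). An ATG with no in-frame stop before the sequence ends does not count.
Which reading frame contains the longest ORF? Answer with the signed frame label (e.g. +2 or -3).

+1

Reverse complement (5'→3'): CATTATGGAGCGACCAAGGACGTCATACCTCAACTTCGAGAGCTACATACGACTCGGTACTTACATTAGAAGAG
Frame +1: CTC TTC TAA TGT AAG TAC CGA GTC GTA TGT AGC TCT CGA AGT TGA GGT ATG ACG TCC TTG GTC GCT CCA TAA — ATG at 49, stop TAA at 70 → 24 nt.
Frame +2: TCT TCT AAT GTA AGT ACC GAG TCG TAT GTA GCT CTC GAA GTT GAG GTA TGA CGT CCT TGG TCG CTC CAT AAT — no ATG→stop ORF.
Frame +3: CTT CTA ATG TAA GTA CCG AGT CGT ATG TAG CTC TCG AAG TTG AGG TAT GAC GTC CTT GGT CGC TCC ATA ATG — ATG at 9, stop TAA at 12 → 6 nt; ATG at 27, stop TAG at 30 → 6 nt.
Frame -1: CAT TAT GGA GCG ACC AAG GAC GTC ATA CCT CAA CTT CGA GAG CTA CAT ACG ACT CGG TAC TTA CAT TAG AAG — no ATG→stop ORF.
Frame -2: ATT ATG GAG CGA CCA AGG ACG TCA TAC CTC AAC TTC GAG AGC TAC ATA CGA CTC GGT ACT TAC ATT AGA AGA — no ATG→stop ORF.
Frame -3: TTA TGG AGC GAC CAA GGA CGT CAT ACC TCA ACT TCG AGA GCT ACA TAC GAC TCG GTA CTT ACA TTA GAA GAG — no ATG→stop ORF.
Longest ORF is 24 nt in frame +1 (positions 49–72).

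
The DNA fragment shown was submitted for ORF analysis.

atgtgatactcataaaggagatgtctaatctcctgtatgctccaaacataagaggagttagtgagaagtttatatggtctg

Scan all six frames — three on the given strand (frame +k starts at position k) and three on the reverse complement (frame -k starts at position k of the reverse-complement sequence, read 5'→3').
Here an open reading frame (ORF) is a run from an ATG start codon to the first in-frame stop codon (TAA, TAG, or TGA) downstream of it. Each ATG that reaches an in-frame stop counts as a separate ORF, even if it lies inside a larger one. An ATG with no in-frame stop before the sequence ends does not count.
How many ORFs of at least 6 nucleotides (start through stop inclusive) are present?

Reverse complement (5'→3'): CAGACCATATAAACTTCTCACTAACTCCTCTTATGTTTGGAGCATACAGGAGATTAGACATCTCCTTTATGAGTATCACAT
Frame +1: ATG TGA TAC TCA TAA AGG AGA TGT CTA ATC TCC TGT ATG CTC CAA ACA TAA GAG GAG TTA GTG AGA AGT TTA TAT GGT CTG — ATG at 1, stop TGA at 4 → 6 nt; ATG at 37, stop TAA at 49 → 15 nt.
Frame +2: TGT GAT ACT CAT AAA GGA GAT GTC TAA TCT CCT GTA TGC TCC AAA CAT AAG AGG AGT TAG TGA GAA GTT TAT ATG GTC — no ATG→stop ORF.
Frame +3: GTG ATA CTC ATA AAG GAG ATG TCT AAT CTC CTG TAT GCT CCA AAC ATA AGA GGA GTT AGT GAG AAG TTT ATA TGG TCT — no ATG→stop ORF.
Frame -1: CAG ACC ATA TAA ACT TCT CAC TAA CTC CTC TTA TGT TTG GAG CAT ACA GGA GAT TAG ACA TCT CCT TTA TGA GTA TCA CAT — no ATG→stop ORF.
Frame -2: AGA CCA TAT AAA CTT CTC ACT AAC TCC TCT TAT GTT TGG AGC ATA CAG GAG ATT AGA CAT CTC CTT TAT GAG TAT CAC — no ATG→stop ORF.
Frame -3: GAC CAT ATA AAC TTC TCA CTA ACT CCT CTT ATG TTT GGA GCA TAC AGG AGA TTA GAC ATC TCC TTT ATG AGT ATC ACA — no ATG→stop ORF.
ORFs ≥ 6 nucleotides: frame +1 1–6 (6 nucleotides), frame +1 37–51 (15 nucleotides). Count = 2.

2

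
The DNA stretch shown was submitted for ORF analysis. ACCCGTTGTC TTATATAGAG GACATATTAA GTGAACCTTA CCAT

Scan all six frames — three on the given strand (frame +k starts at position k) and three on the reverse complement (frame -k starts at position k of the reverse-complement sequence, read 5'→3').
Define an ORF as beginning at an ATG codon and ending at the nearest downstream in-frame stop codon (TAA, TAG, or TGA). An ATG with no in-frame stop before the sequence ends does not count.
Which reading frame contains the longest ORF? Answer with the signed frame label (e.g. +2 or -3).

Reverse complement (5'→3'): ATGGTAAGGTTCACTTAATATGTCCTCTATATAAGACAACGGGT
Frame +1: ACC CGT TGT CTT ATA TAG AGG ACA TAT TAA GTG AAC CTT ACC — no ATG→stop ORF.
Frame +2: CCC GTT GTC TTA TAT AGA GGA CAT ATT AAG TGA ACC TTA CCA — no ATG→stop ORF.
Frame +3: CCG TTG TCT TAT ATA GAG GAC ATA TTA AGT GAA CCT TAC CAT — no ATG→stop ORF.
Frame -1: ATG GTA AGG TTC ACT TAA TAT GTC CTC TAT ATA AGA CAA CGG — ATG at 1, stop TAA at 16 → 18 nt.
Frame -2: TGG TAA GGT TCA CTT AAT ATG TCC TCT ATA TAA GAC AAC GGG — ATG at 20, stop TAA at 32 → 15 nt.
Frame -3: GGT AAG GTT CAC TTA ATA TGT CCT CTA TAT AAG ACA ACG GGT — no ATG→stop ORF.
Longest ORF is 18 nt in frame -1 (positions 1–18).

-1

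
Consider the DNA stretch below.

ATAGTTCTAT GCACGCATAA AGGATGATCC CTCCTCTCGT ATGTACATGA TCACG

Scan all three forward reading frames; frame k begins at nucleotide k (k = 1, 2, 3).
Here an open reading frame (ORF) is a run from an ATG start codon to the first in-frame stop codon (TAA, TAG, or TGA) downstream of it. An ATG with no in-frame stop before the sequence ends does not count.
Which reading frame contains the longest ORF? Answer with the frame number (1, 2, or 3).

3

Frame 1: ATA GTT CTA TGC ACG CAT AAA GGA TGA TCC CTC CTC TCG TAT GTA CAT GAT CAC — no ATG→stop ORF.
Frame 2: TAG TTC TAT GCA CGC ATA AAG GAT GAT CCC TCC TCT CGT ATG TAC ATG ATC ACG — no ATG→stop ORF.
Frame 3: AGT TCT ATG CAC GCA TAA AGG ATG ATC CCT CCT CTC GTA TGT ACA TGA TCA — ATG at 9, stop TAA at 18 → 12 nt; ATG at 24, stop TGA at 48 → 27 nt.
Longest ORF is 27 nt in frame 3 (positions 24–50).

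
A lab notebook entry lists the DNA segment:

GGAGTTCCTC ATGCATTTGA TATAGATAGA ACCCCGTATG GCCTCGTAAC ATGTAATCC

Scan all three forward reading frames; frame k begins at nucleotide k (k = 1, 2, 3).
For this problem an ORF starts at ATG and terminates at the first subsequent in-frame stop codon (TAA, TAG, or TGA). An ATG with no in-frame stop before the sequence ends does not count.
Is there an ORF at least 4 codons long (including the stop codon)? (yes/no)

Frame 1: GGA GTT CCT CAT GCA TTT GAT ATA GAT AGA ACC CCG TAT GGC CTC GTA ACA TGT AAT — no ATG→stop ORF.
Frame 2: GAG TTC CTC ATG CAT TTG ATA TAG ATA GAA CCC CGT ATG GCC TCG TAA CAT GTA ATC — ATG at 11, stop TAG at 23 → 15 nt; ATG at 38, stop TAA at 47 → 12 nt.
Frame 3: AGT TCC TCA TGC ATT TGA TAT AGA TAG AAC CCC GTA TGG CCT CGT AAC ATG TAA TCC — ATG at 51, stop TAA at 54 → 6 nt.
Frame 2 has an ORF of 5 codons (positions 11–25) ≥ 4, so yes.

yes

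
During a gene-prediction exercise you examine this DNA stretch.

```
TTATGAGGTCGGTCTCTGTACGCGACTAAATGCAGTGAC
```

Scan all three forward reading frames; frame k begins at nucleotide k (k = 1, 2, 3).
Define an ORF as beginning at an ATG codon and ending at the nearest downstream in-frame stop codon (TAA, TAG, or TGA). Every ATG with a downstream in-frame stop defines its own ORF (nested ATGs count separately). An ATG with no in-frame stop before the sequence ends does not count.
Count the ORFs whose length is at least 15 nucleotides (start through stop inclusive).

1

Frame 1: TTA TGA GGT CGG TCT CTG TAC GCG ACT AAA TGC AGT GAC — no ATG→stop ORF.
Frame 2: TAT GAG GTC GGT CTC TGT ACG CGA CTA AAT GCA GTG — no ATG→stop ORF.
Frame 3: ATG AGG TCG GTC TCT GTA CGC GAC TAA ATG CAG TGA — ATG at 3, stop TAA at 27 → 27 nt; ATG at 30, stop TGA at 36 → 9 nt.
ORFs ≥ 15 nucleotides: frame 3 3–29 (27 nucleotides). Count = 1.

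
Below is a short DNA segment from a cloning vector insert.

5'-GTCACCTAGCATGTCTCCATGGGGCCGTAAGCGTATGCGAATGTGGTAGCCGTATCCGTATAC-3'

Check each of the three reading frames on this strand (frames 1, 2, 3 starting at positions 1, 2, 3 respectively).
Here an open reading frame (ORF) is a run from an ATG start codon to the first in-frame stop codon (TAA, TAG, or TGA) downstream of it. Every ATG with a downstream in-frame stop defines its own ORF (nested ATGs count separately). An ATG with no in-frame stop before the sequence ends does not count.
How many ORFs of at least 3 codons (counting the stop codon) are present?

Frame 1: GTC ACC TAG CAT GTC TCC ATG GGG CCG TAA GCG TAT GCG AAT GTG GTA GCC GTA TCC GTA TAC — ATG at 19, stop TAA at 28 → 12 nt.
Frame 2: TCA CCT AGC ATG TCT CCA TGG GGC CGT AAG CGT ATG CGA ATG TGG TAG CCG TAT CCG TAT — ATG at 11, stop TAG at 47 → 39 nt; ATG at 35, stop TAG at 47 → 15 nt; ATG at 41, stop TAG at 47 → 9 nt.
Frame 3: CAC CTA GCA TGT CTC CAT GGG GCC GTA AGC GTA TGC GAA TGT GGT AGC CGT ATC CGT ATA — no ATG→stop ORF.
ORFs ≥ 3 codons: frame 1 19–30 (4 codons), frame 2 11–49 (13 codons), frame 2 35–49 (5 codons), frame 2 41–49 (3 codons). Count = 4.

4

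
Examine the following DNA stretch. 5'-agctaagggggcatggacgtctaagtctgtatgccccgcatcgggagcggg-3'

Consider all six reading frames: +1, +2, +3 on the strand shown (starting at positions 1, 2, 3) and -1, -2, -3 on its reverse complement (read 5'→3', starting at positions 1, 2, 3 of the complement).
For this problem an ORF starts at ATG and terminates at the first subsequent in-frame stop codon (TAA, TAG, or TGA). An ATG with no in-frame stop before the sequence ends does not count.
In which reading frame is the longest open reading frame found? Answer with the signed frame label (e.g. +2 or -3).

Reverse complement (5'→3'): CCCGCTCCCGATGCGGGGCATACAGACTTAGACGTCCATGCCCCCTTAGCT
Frame +1: AGC TAA GGG GGC ATG GAC GTC TAA GTC TGT ATG CCC CGC ATC GGG AGC GGG — ATG at 13, stop TAA at 22 → 12 nt.
Frame +2: GCT AAG GGG GCA TGG ACG TCT AAG TCT GTA TGC CCC GCA TCG GGA GCG — no ATG→stop ORF.
Frame +3: CTA AGG GGG CAT GGA CGT CTA AGT CTG TAT GCC CCG CAT CGG GAG CGG — no ATG→stop ORF.
Frame -1: CCC GCT CCC GAT GCG GGG CAT ACA GAC TTA GAC GTC CAT GCC CCC TTA GCT — no ATG→stop ORF.
Frame -2: CCG CTC CCG ATG CGG GGC ATA CAG ACT TAG ACG TCC ATG CCC CCT TAG — ATG at 11, stop TAG at 29 → 21 nt; ATG at 38, stop TAG at 47 → 12 nt.
Frame -3: CGC TCC CGA TGC GGG GCA TAC AGA CTT AGA CGT CCA TGC CCC CTT AGC — no ATG→stop ORF.
Longest ORF is 21 nt in frame -2 (positions 11–31).

-2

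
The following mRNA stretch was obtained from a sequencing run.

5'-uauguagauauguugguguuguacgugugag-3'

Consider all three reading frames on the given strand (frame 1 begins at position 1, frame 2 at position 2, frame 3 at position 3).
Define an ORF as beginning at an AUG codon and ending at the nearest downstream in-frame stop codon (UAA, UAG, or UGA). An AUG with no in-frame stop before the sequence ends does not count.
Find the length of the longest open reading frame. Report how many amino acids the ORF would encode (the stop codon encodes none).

Frame 1: UAU GUA GAU AUG UUG GUG UUG UAC GUG UGA — AUG at 10, stop UGA at 28 → 21 nt.
Frame 2: AUG UAG AUA UGU UGG UGU UGU ACG UGU GAG — AUG at 2, stop UAG at 5 → 6 nt.
Frame 3: UGU AGA UAU GUU GGU GUU GUA CGU GUG — no AUG→stop ORF.
Longest: frame 1, positions 10–30, 21 nt = 7 codons = 6 aa. → 6 amino acids.

6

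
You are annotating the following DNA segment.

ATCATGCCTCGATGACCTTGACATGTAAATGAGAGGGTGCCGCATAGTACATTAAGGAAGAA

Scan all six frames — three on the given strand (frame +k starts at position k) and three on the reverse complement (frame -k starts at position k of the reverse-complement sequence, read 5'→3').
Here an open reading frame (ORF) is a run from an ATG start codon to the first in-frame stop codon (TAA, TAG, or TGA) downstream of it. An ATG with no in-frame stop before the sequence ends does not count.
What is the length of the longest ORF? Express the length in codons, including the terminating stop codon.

Reverse complement (5'→3'): TTCTTCCTTAATGTACTATGCGGCACCCTCTCATTTACATGTCAAGGTCATCGAGGCATGAT
Frame +1: ATC ATG CCT CGA TGA CCT TGA CAT GTA AAT GAG AGG GTG CCG CAT AGT ACA TTA AGG AAG — ATG at 4, stop TGA at 13 → 12 nt.
Frame +2: TCA TGC CTC GAT GAC CTT GAC ATG TAA ATG AGA GGG TGC CGC ATA GTA CAT TAA GGA AGA — ATG at 23, stop TAA at 26 → 6 nt; ATG at 29, stop TAA at 53 → 27 nt.
Frame +3: CAT GCC TCG ATG ACC TTG ACA TGT AAA TGA GAG GGT GCC GCA TAG TAC ATT AAG GAA GAA — ATG at 12, stop TGA at 30 → 21 nt.
Frame -1: TTC TTC CTT AAT GTA CTA TGC GGC ACC CTC TCA TTT ACA TGT CAA GGT CAT CGA GGC ATG — no ATG→stop ORF.
Frame -2: TCT TCC TTA ATG TAC TAT GCG GCA CCC TCT CAT TTA CAT GTC AAG GTC ATC GAG GCA TGA — ATG at 11, stop TGA at 59 → 51 nt.
Frame -3: CTT CCT TAA TGT ACT ATG CGG CAC CCT CTC ATT TAC ATG TCA AGG TCA TCG AGG CAT GAT — no ATG→stop ORF.
Longest: frame -2, positions 11–61, 51 nt = 17 codons = 16 aa. → 17 codons.

17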